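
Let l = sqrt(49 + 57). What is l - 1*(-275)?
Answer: 275 + sqrt(106) ≈ 285.30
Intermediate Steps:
l = sqrt(106) ≈ 10.296
l - 1*(-275) = sqrt(106) - 1*(-275) = sqrt(106) + 275 = 275 + sqrt(106)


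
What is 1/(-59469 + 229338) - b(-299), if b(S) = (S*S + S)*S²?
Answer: -1353143822504837/169869 ≈ -7.9658e+9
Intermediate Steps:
b(S) = S²*(S + S²) (b(S) = (S² + S)*S² = (S + S²)*S² = S²*(S + S²))
1/(-59469 + 229338) - b(-299) = 1/(-59469 + 229338) - (-299)³*(1 - 299) = 1/169869 - (-26730899)*(-298) = 1/169869 - 1*7965807902 = 1/169869 - 7965807902 = -1353143822504837/169869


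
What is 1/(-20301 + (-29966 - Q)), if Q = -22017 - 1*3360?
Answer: -1/24890 ≈ -4.0177e-5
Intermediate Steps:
Q = -25377 (Q = -22017 - 3360 = -25377)
1/(-20301 + (-29966 - Q)) = 1/(-20301 + (-29966 - 1*(-25377))) = 1/(-20301 + (-29966 + 25377)) = 1/(-20301 - 4589) = 1/(-24890) = -1/24890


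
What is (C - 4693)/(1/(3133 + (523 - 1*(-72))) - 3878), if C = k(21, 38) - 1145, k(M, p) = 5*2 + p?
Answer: 7195040/4819061 ≈ 1.4930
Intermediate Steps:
k(M, p) = 10 + p
C = -1097 (C = (10 + 38) - 1145 = 48 - 1145 = -1097)
(C - 4693)/(1/(3133 + (523 - 1*(-72))) - 3878) = (-1097 - 4693)/(1/(3133 + (523 - 1*(-72))) - 3878) = -5790/(1/(3133 + (523 + 72)) - 3878) = -5790/(1/(3133 + 595) - 3878) = -5790/(1/3728 - 3878) = -5790/(-14457183/3728) = -5790*(-3728/14457183) = 7195040/4819061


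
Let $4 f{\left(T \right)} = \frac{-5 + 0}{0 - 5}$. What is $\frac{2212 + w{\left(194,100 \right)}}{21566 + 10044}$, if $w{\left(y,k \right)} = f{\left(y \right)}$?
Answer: $\frac{8849}{126440} \approx 0.069986$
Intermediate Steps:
$f{\left(T \right)} = \frac{1}{4}$ ($f{\left(T \right)} = \frac{\left(-5 + 0\right) \frac{1}{0 - 5}}{4} = \frac{\left(-5\right) \frac{1}{-5}}{4} = \frac{\left(-5\right) \left(- \frac{1}{5}\right)}{4} = \frac{1}{4} \cdot 1 = \frac{1}{4}$)
$w{\left(y,k \right)} = \frac{1}{4}$
$\frac{2212 + w{\left(194,100 \right)}}{21566 + 10044} = \frac{2212 + \frac{1}{4}}{21566 + 10044} = \frac{8849}{4 \cdot 31610} = \frac{8849}{4} \cdot \frac{1}{31610} = \frac{8849}{126440}$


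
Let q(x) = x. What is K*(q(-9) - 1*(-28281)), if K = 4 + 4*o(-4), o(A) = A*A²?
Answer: -7124544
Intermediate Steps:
o(A) = A³
K = -252 (K = 4 + 4*(-4)³ = 4 + 4*(-64) = 4 - 256 = -252)
K*(q(-9) - 1*(-28281)) = -252*(-9 - 1*(-28281)) = -252*(-9 + 28281) = -252*28272 = -7124544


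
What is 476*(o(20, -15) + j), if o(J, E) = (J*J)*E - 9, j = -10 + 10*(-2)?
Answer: -2874564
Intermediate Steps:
j = -30 (j = -10 - 20 = -30)
o(J, E) = -9 + E*J**2 (o(J, E) = J**2*E - 9 = E*J**2 - 9 = -9 + E*J**2)
476*(o(20, -15) + j) = 476*((-9 - 15*20**2) - 30) = 476*((-9 - 15*400) - 30) = 476*((-9 - 6000) - 30) = 476*(-6009 - 30) = 476*(-6039) = -2874564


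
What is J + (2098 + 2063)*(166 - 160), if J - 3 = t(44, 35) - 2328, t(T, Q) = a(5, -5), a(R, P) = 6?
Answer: 22647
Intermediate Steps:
t(T, Q) = 6
J = -2319 (J = 3 + (6 - 2328) = 3 - 2322 = -2319)
J + (2098 + 2063)*(166 - 160) = -2319 + (2098 + 2063)*(166 - 160) = -2319 + 4161*6 = -2319 + 24966 = 22647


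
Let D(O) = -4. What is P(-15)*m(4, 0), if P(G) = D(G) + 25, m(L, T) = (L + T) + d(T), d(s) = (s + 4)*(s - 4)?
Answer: -252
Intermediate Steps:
d(s) = (-4 + s)*(4 + s) (d(s) = (4 + s)*(-4 + s) = (-4 + s)*(4 + s))
m(L, T) = -16 + L + T + T**2 (m(L, T) = (L + T) + (-16 + T**2) = -16 + L + T + T**2)
P(G) = 21 (P(G) = -4 + 25 = 21)
P(-15)*m(4, 0) = 21*(-16 + 4 + 0 + 0**2) = 21*(-16 + 4 + 0 + 0) = 21*(-12) = -252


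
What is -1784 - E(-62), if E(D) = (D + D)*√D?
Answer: -1784 + 124*I*√62 ≈ -1784.0 + 976.38*I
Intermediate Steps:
E(D) = 2*D^(3/2) (E(D) = (2*D)*√D = 2*D^(3/2))
-1784 - E(-62) = -1784 - 2*(-62)^(3/2) = -1784 - 2*(-62*I*√62) = -1784 - (-124)*I*√62 = -1784 + 124*I*√62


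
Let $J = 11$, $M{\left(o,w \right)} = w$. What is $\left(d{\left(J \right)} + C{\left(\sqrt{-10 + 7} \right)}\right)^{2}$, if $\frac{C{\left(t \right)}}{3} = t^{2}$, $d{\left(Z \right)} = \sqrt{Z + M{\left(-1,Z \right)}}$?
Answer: $\left(-9 + \sqrt{22}\right)^{2} \approx 18.573$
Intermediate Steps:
$d{\left(Z \right)} = \sqrt{2} \sqrt{Z}$ ($d{\left(Z \right)} = \sqrt{Z + Z} = \sqrt{2 Z} = \sqrt{2} \sqrt{Z}$)
$C{\left(t \right)} = 3 t^{2}$
$\left(d{\left(J \right)} + C{\left(\sqrt{-10 + 7} \right)}\right)^{2} = \left(\sqrt{2} \sqrt{11} + 3 \left(\sqrt{-10 + 7}\right)^{2}\right)^{2} = \left(\sqrt{22} + 3 \left(\sqrt{-3}\right)^{2}\right)^{2} = \left(\sqrt{22} + 3 \left(i \sqrt{3}\right)^{2}\right)^{2} = \left(\sqrt{22} + 3 \left(-3\right)\right)^{2} = \left(\sqrt{22} - 9\right)^{2} = \left(-9 + \sqrt{22}\right)^{2}$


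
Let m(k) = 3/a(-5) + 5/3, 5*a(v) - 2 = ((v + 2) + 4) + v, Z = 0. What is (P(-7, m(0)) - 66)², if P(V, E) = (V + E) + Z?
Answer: 223729/36 ≈ 6214.7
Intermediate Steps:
a(v) = 8/5 + 2*v/5 (a(v) = ⅖ + (((v + 2) + 4) + v)/5 = ⅖ + (((2 + v) + 4) + v)/5 = ⅖ + ((6 + v) + v)/5 = ⅖ + (6 + 2*v)/5 = ⅖ + (6/5 + 2*v/5) = 8/5 + 2*v/5)
m(k) = -35/6 (m(k) = 3/(8/5 + (⅖)*(-5)) + 5/3 = 3/(8/5 - 2) + 5*(⅓) = 3/(-⅖) + 5/3 = 3*(-5/2) + 5/3 = -15/2 + 5/3 = -35/6)
P(V, E) = E + V (P(V, E) = (V + E) + 0 = (E + V) + 0 = E + V)
(P(-7, m(0)) - 66)² = ((-35/6 - 7) - 66)² = (-77/6 - 66)² = (-473/6)² = 223729/36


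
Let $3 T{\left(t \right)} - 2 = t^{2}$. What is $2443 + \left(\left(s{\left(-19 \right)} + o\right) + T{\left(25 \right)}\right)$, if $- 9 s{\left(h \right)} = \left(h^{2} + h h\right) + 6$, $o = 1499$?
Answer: $\frac{36631}{9} \approx 4070.1$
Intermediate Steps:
$s{\left(h \right)} = - \frac{2}{3} - \frac{2 h^{2}}{9}$ ($s{\left(h \right)} = - \frac{\left(h^{2} + h h\right) + 6}{9} = - \frac{\left(h^{2} + h^{2}\right) + 6}{9} = - \frac{2 h^{2} + 6}{9} = - \frac{6 + 2 h^{2}}{9} = - \frac{2}{3} - \frac{2 h^{2}}{9}$)
$T{\left(t \right)} = \frac{2}{3} + \frac{t^{2}}{3}$
$2443 + \left(\left(s{\left(-19 \right)} + o\right) + T{\left(25 \right)}\right) = 2443 + \left(\left(\left(- \frac{2}{3} - \frac{2 \left(-19\right)^{2}}{9}\right) + 1499\right) + \left(\frac{2}{3} + \frac{25^{2}}{3}\right)\right) = 2443 + \left(\left(\left(- \frac{2}{3} - \frac{722}{9}\right) + 1499\right) + \left(\frac{2}{3} + \frac{1}{3} \cdot 625\right)\right) = 2443 + \left(\left(\left(- \frac{2}{3} - \frac{722}{9}\right) + 1499\right) + \left(\frac{2}{3} + \frac{625}{3}\right)\right) = 2443 + \left(\left(- \frac{728}{9} + 1499\right) + 209\right) = 2443 + \left(\frac{12763}{9} + 209\right) = 2443 + \frac{14644}{9} = \frac{36631}{9}$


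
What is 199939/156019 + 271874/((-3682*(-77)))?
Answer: 49551507626/22116785383 ≈ 2.2404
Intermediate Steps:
199939/156019 + 271874/((-3682*(-77))) = 199939*(1/156019) + 271874/283514 = 199939/156019 + 271874*(1/283514) = 199939/156019 + 135937/141757 = 49551507626/22116785383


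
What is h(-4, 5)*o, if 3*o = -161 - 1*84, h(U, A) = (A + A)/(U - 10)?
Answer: 175/3 ≈ 58.333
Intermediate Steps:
h(U, A) = 2*A/(-10 + U) (h(U, A) = (2*A)/(-10 + U) = 2*A/(-10 + U))
o = -245/3 (o = (-161 - 1*84)/3 = (-161 - 84)/3 = (⅓)*(-245) = -245/3 ≈ -81.667)
h(-4, 5)*o = (2*5/(-10 - 4))*(-245/3) = (2*5/(-14))*(-245/3) = (2*5*(-1/14))*(-245/3) = -5/7*(-245/3) = 175/3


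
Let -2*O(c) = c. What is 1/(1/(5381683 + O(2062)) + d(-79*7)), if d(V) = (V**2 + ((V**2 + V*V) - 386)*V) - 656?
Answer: -5380652/1817079233745235 ≈ -2.9612e-9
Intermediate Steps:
O(c) = -c/2
d(V) = -656 + V**2 + V*(-386 + 2*V**2) (d(V) = (V**2 + ((V**2 + V**2) - 386)*V) - 656 = (V**2 + (2*V**2 - 386)*V) - 656 = (V**2 + (-386 + 2*V**2)*V) - 656 = (V**2 + V*(-386 + 2*V**2)) - 656 = -656 + V**2 + V*(-386 + 2*V**2))
1/(1/(5381683 + O(2062)) + d(-79*7)) = 1/(1/(5381683 - 1/2*2062) + (-656 + (-79*7)**2 - (-30494)*7 + 2*(-79*7)**3)) = 1/(1/(5381683 - 1031) + (-656 + (-553)**2 - 386*(-553) + 2*(-553)**3)) = 1/(1/5380652 + (-656 + 305809 + 213458 + 2*(-169112377))) = 1/(1/5380652 + (-656 + 305809 + 213458 - 338224754)) = 1/(1/5380652 - 337706143) = 1/(-1817079233745235/5380652) = -5380652/1817079233745235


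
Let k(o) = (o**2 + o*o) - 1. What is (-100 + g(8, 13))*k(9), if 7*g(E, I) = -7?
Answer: -16261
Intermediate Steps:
g(E, I) = -1 (g(E, I) = (1/7)*(-7) = -1)
k(o) = -1 + 2*o**2 (k(o) = (o**2 + o**2) - 1 = 2*o**2 - 1 = -1 + 2*o**2)
(-100 + g(8, 13))*k(9) = (-100 - 1)*(-1 + 2*9**2) = -101*(-1 + 2*81) = -101*(-1 + 162) = -101*161 = -16261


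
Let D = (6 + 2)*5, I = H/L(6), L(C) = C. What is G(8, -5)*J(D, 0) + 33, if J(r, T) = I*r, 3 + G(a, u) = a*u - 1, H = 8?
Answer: -6941/3 ≈ -2313.7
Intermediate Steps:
I = 4/3 (I = 8/6 = 8*(⅙) = 4/3 ≈ 1.3333)
G(a, u) = -4 + a*u (G(a, u) = -3 + (a*u - 1) = -3 + (-1 + a*u) = -4 + a*u)
D = 40 (D = 8*5 = 40)
J(r, T) = 4*r/3
G(8, -5)*J(D, 0) + 33 = (-4 + 8*(-5))*((4/3)*40) + 33 = (-4 - 40)*(160/3) + 33 = -44*160/3 + 33 = -7040/3 + 33 = -6941/3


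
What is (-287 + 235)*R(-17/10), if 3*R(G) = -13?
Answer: 676/3 ≈ 225.33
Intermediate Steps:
R(G) = -13/3 (R(G) = (1/3)*(-13) = -13/3)
(-287 + 235)*R(-17/10) = (-287 + 235)*(-13/3) = -52*(-13/3) = 676/3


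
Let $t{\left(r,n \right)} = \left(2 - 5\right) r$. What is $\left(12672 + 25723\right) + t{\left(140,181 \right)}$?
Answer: $37975$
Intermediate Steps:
$t{\left(r,n \right)} = - 3 r$
$\left(12672 + 25723\right) + t{\left(140,181 \right)} = \left(12672 + 25723\right) - 420 = 38395 - 420 = 37975$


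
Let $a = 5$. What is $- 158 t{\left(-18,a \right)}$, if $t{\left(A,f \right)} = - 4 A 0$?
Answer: $0$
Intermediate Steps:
$t{\left(A,f \right)} = 0$ ($t{\left(A,f \right)} = \left(-4\right) 0 = 0$)
$- 158 t{\left(-18,a \right)} = \left(-158\right) 0 = 0$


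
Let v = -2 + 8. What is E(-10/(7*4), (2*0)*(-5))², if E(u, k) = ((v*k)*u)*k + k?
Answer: 0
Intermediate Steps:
v = 6
E(u, k) = k + 6*u*k² (E(u, k) = ((6*k)*u)*k + k = (6*k*u)*k + k = 6*u*k² + k = k + 6*u*k²)
E(-10/(7*4), (2*0)*(-5))² = (((2*0)*(-5))*(1 + 6*((2*0)*(-5))*(-10/(7*4))))² = ((0*(-5))*(1 + 6*(0*(-5))*(-10/28)))² = (0*(1 + 6*0*(-10*1/28)))² = (0*(1 + 6*0*(-5/14)))² = (0*(1 + 0))² = (0*1)² = 0² = 0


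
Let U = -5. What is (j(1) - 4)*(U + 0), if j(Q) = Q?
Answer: 15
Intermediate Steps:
(j(1) - 4)*(U + 0) = (1 - 4)*(-5 + 0) = -3*(-5) = 15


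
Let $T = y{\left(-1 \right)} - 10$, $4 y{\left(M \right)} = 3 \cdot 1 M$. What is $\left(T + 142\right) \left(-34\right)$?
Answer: $- \frac{8925}{2} \approx -4462.5$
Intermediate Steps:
$y{\left(M \right)} = \frac{3 M}{4}$ ($y{\left(M \right)} = \frac{3 \cdot 1 M}{4} = \frac{3 M}{4}$)
$T = - \frac{43}{4}$ ($T = \frac{3}{4} \left(-1\right) - 10 = - \frac{3}{4} - 10 = - \frac{43}{4} \approx -10.75$)
$\left(T + 142\right) \left(-34\right) = \left(- \frac{43}{4} + 142\right) \left(-34\right) = \frac{525}{4} \left(-34\right) = - \frac{8925}{2}$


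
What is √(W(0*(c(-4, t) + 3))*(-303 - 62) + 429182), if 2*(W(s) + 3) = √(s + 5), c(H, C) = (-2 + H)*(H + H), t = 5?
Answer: √(1721108 - 730*√5)/2 ≈ 655.64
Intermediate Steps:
c(H, C) = 2*H*(-2 + H) (c(H, C) = (-2 + H)*(2*H) = 2*H*(-2 + H))
W(s) = -3 + √(5 + s)/2 (W(s) = -3 + √(s + 5)/2 = -3 + √(5 + s)/2)
√(W(0*(c(-4, t) + 3))*(-303 - 62) + 429182) = √((-3 + √(5 + 0*(2*(-4)*(-2 - 4) + 3))/2)*(-303 - 62) + 429182) = √((-3 + √(5 + 0*(2*(-4)*(-6) + 3))/2)*(-365) + 429182) = √((-3 + √(5 + 0*(48 + 3))/2)*(-365) + 429182) = √((-3 + √(5 + 0*51)/2)*(-365) + 429182) = √((-3 + √(5 + 0)/2)*(-365) + 429182) = √((-3 + √5/2)*(-365) + 429182) = √((1095 - 365*√5/2) + 429182) = √(430277 - 365*√5/2)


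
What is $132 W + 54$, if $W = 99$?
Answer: $13122$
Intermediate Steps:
$132 W + 54 = 132 \cdot 99 + 54 = 13068 + 54 = 13122$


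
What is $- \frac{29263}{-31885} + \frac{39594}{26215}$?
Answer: $\frac{57988121}{23881865} \approx 2.4281$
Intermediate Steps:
$- \frac{29263}{-31885} + \frac{39594}{26215} = \left(-29263\right) \left(- \frac{1}{31885}\right) + 39594 \cdot \frac{1}{26215} = \frac{29263}{31885} + \frac{39594}{26215} = \frac{57988121}{23881865}$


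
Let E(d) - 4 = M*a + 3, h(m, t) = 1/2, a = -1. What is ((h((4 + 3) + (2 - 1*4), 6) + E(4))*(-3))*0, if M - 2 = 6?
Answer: 0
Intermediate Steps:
M = 8 (M = 2 + 6 = 8)
h(m, t) = ½ (h(m, t) = 1*(½) = ½)
E(d) = -1 (E(d) = 4 + (8*(-1) + 3) = 4 + (-8 + 3) = 4 - 5 = -1)
((h((4 + 3) + (2 - 1*4), 6) + E(4))*(-3))*0 = ((½ - 1)*(-3))*0 = -½*(-3)*0 = (3/2)*0 = 0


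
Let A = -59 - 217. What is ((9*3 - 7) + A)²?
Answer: 65536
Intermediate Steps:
A = -276
((9*3 - 7) + A)² = ((9*3 - 7) - 276)² = ((27 - 7) - 276)² = (20 - 276)² = (-256)² = 65536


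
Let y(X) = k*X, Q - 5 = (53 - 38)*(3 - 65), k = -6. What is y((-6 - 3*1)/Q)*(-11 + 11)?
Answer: 0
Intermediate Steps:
Q = -925 (Q = 5 + (53 - 38)*(3 - 65) = 5 + 15*(-62) = 5 - 930 = -925)
y(X) = -6*X
y((-6 - 3*1)/Q)*(-11 + 11) = (-6*(-6 - 3*1)/(-925))*(-11 + 11) = -6*(-6 - 3)*(-1)/925*0 = -(-54)*(-1)/925*0 = -6*9/925*0 = -54/925*0 = 0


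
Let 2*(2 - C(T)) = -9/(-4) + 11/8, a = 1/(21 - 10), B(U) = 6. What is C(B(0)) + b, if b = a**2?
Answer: 379/1936 ≈ 0.19576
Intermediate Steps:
a = 1/11 ≈ 0.090909
b = 1/121 (b = (1/11)**2 = 1/121 ≈ 0.0082645)
C(T) = 3/16 (C(T) = 2 - (-9/(-4) + 11/8)/2 = 2 - (-9*(-1/4) + 11*(1/8))/2 = 2 - (9/4 + 11/8)/2 = 2 - 1/2*29/8 = 2 - 29/16 = 3/16)
C(B(0)) + b = 3/16 + 1/121 = 379/1936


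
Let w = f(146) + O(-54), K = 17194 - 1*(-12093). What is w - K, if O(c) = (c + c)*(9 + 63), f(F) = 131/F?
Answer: -5411067/146 ≈ -37062.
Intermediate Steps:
O(c) = 144*c (O(c) = (2*c)*72 = 144*c)
K = 29287 (K = 17194 + 12093 = 29287)
w = -1135165/146 (w = 131/146 + 144*(-54) = 131*(1/146) - 7776 = 131/146 - 7776 = -1135165/146 ≈ -7775.1)
w - K = -1135165/146 - 1*29287 = -1135165/146 - 29287 = -5411067/146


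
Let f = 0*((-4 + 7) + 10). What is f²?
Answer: 0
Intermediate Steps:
f = 0 (f = 0*(3 + 10) = 0*13 = 0)
f² = 0² = 0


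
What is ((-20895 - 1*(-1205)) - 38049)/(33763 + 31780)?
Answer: -57739/65543 ≈ -0.88093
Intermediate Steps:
((-20895 - 1*(-1205)) - 38049)/(33763 + 31780) = ((-20895 + 1205) - 38049)/65543 = (-19690 - 38049)*(1/65543) = -57739*1/65543 = -57739/65543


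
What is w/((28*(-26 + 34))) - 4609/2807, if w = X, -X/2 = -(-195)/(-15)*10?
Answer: -10807/22456 ≈ -0.48125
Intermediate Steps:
X = 260 (X = -2*(-(-195)/(-15))*10 = -2*(-(-195)*(-1)/15)*10 = -2*(-15*13/15)*10 = -(-26)*10 = -2*(-130) = 260)
w = 260
w/((28*(-26 + 34))) - 4609/2807 = 260/((28*(-26 + 34))) - 4609/2807 = 260/((28*8)) - 4609*1/2807 = 260/224 - 4609/2807 = 260*(1/224) - 4609/2807 = 65/56 - 4609/2807 = -10807/22456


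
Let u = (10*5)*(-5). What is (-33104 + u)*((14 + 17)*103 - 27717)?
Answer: 817973496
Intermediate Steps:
u = -250 (u = 50*(-5) = -250)
(-33104 + u)*((14 + 17)*103 - 27717) = (-33104 - 250)*((14 + 17)*103 - 27717) = -33354*(31*103 - 27717) = -33354*(3193 - 27717) = -33354*(-24524) = 817973496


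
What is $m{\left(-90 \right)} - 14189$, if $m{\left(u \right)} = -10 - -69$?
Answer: $-14130$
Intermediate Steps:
$m{\left(u \right)} = 59$ ($m{\left(u \right)} = -10 + 69 = 59$)
$m{\left(-90 \right)} - 14189 = 59 - 14189 = -14130$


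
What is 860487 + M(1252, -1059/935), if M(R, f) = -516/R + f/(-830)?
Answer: 209015333298567/242903650 ≈ 8.6049e+5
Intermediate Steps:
M(R, f) = -516/R - f/830 (M(R, f) = -516/R + f*(-1/830) = -516/R - f/830)
860487 + M(1252, -1059/935) = 860487 + (-516/1252 - (-1059)/(830*935)) = 860487 + (-516*1/1252 - (-1059)/(830*935)) = 860487 + (-129/313 - 1/830*(-1059/935)) = 860487 + (-129/313 + 1059/776050) = 860487 - 99778983/242903650 = 209015333298567/242903650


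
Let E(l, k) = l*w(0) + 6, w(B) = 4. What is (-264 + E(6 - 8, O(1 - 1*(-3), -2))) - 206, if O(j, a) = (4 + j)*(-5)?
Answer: -472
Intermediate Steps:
O(j, a) = -20 - 5*j
E(l, k) = 6 + 4*l (E(l, k) = l*4 + 6 = 4*l + 6 = 6 + 4*l)
(-264 + E(6 - 8, O(1 - 1*(-3), -2))) - 206 = (-264 + (6 + 4*(6 - 8))) - 206 = (-264 + (6 + 4*(-2))) - 206 = (-264 + (6 - 8)) - 206 = (-264 - 2) - 206 = -266 - 206 = -472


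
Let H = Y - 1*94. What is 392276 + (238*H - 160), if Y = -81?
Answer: 350466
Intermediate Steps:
H = -175 (H = -81 - 1*94 = -81 - 94 = -175)
392276 + (238*H - 160) = 392276 + (238*(-175) - 160) = 392276 + (-41650 - 160) = 392276 - 41810 = 350466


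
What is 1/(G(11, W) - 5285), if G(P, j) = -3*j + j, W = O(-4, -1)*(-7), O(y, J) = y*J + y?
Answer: -1/5285 ≈ -0.00018921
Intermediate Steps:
O(y, J) = y + J*y (O(y, J) = J*y + y = y + J*y)
W = 0 (W = -4*(1 - 1)*(-7) = -4*0*(-7) = 0*(-7) = 0)
G(P, j) = -2*j
1/(G(11, W) - 5285) = 1/(-2*0 - 5285) = 1/(0 - 5285) = 1/(-5285) = -1/5285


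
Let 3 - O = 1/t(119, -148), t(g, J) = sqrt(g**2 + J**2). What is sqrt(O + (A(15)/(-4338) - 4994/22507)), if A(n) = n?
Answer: sqrt(3822546481491537288378150 - 38199505798605491460*sqrt(36065))/1173739824930 ≈ 1.6641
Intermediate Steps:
t(g, J) = sqrt(J**2 + g**2)
O = 3 - sqrt(36065)/36065 (O = 3 - 1/(sqrt((-148)**2 + 119**2)) = 3 - 1/(sqrt(21904 + 14161)) = 3 - 1/(sqrt(36065)) = 3 - sqrt(36065)/36065 ≈ 2.9947)
sqrt(O + (A(15)/(-4338) - 4994/22507)) = sqrt((3 - sqrt(36065)/36065) + (15/(-4338) - 4994/22507)) = sqrt((3 - sqrt(36065)/36065) + (15*(-1/4338) - 4994*1/22507)) = sqrt((3 - sqrt(36065)/36065) + (-5/1446 - 4994/22507)) = sqrt((3 - sqrt(36065)/36065) - 7333859/32545122) = sqrt(90301507/32545122 - sqrt(36065)/36065)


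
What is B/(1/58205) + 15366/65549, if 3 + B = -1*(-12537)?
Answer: 47820713832396/65549 ≈ 7.2954e+8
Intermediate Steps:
B = 12534 (B = -3 - 1*(-12537) = -3 + 12537 = 12534)
B/(1/58205) + 15366/65549 = 12534/(1/58205) + 15366/65549 = 12534/(1/58205) + 15366*(1/65549) = 12534*58205 + 15366/65549 = 729541470 + 15366/65549 = 47820713832396/65549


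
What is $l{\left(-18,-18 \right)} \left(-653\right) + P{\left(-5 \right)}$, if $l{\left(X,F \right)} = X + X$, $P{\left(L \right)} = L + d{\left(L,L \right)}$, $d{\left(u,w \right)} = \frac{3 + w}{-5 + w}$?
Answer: $\frac{117516}{5} \approx 23503.0$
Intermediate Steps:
$d{\left(u,w \right)} = \frac{3 + w}{-5 + w}$
$P{\left(L \right)} = L + \frac{3 + L}{-5 + L}$
$l{\left(X,F \right)} = 2 X$
$l{\left(-18,-18 \right)} \left(-653\right) + P{\left(-5 \right)} = 2 \left(-18\right) \left(-653\right) + \frac{3 - 5 - 5 \left(-5 - 5\right)}{-5 - 5} = \left(-36\right) \left(-653\right) + \frac{3 - 5 - -50}{-10} = 23508 - \frac{3 - 5 + 50}{10} = 23508 - \frac{24}{5} = \frac{117516}{5}$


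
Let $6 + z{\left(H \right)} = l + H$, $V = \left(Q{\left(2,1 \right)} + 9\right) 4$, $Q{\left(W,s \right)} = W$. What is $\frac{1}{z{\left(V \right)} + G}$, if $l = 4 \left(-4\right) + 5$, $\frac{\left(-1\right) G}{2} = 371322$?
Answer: $- \frac{1}{742617} \approx -1.3466 \cdot 10^{-6}$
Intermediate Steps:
$G = -742644$ ($G = \left(-2\right) 371322 = -742644$)
$l = -11$ ($l = -16 + 5 = -11$)
$V = 44$ ($V = \left(2 + 9\right) 4 = 11 \cdot 4 = 44$)
$z{\left(H \right)} = -17 + H$ ($z{\left(H \right)} = -6 + \left(-11 + H\right) = -17 + H$)
$\frac{1}{z{\left(V \right)} + G} = \frac{1}{\left(-17 + 44\right) - 742644} = \frac{1}{27 - 742644} = \frac{1}{-742617} = - \frac{1}{742617}$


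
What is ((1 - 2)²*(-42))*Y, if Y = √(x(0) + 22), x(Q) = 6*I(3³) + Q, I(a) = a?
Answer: -84*√46 ≈ -569.72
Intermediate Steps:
x(Q) = 162 + Q (x(Q) = 6*3³ + Q = 6*27 + Q = 162 + Q)
Y = 2*√46 (Y = √((162 + 0) + 22) = √(162 + 22) = √184 = 2*√46 ≈ 13.565)
((1 - 2)²*(-42))*Y = ((1 - 2)²*(-42))*(2*√46) = ((-1)²*(-42))*(2*√46) = (1*(-42))*(2*√46) = -84*√46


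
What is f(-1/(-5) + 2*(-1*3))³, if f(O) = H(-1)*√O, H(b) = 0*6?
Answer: 0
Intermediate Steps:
H(b) = 0
f(O) = 0 (f(O) = 0*√O = 0)
f(-1/(-5) + 2*(-1*3))³ = 0³ = 0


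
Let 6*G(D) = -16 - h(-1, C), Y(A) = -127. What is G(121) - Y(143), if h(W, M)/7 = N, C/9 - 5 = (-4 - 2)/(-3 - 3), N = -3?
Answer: 767/6 ≈ 127.83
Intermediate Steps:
C = 54 (C = 45 + 9*((-4 - 2)/(-3 - 3)) = 45 + 9*(-6/(-6)) = 45 + 9*(-6*(-⅙)) = 45 + 9*1 = 45 + 9 = 54)
h(W, M) = -21 (h(W, M) = 7*(-3) = -21)
G(D) = ⅚ (G(D) = (-16 - 1*(-21))/6 = (-16 + 21)/6 = (⅙)*5 = ⅚)
G(121) - Y(143) = ⅚ - 1*(-127) = ⅚ + 127 = 767/6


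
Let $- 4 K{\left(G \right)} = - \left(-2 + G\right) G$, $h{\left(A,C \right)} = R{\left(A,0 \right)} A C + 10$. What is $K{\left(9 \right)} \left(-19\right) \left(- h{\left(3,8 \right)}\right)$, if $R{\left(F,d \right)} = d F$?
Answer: $\frac{5985}{2} \approx 2992.5$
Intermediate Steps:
$R{\left(F,d \right)} = F d$
$h{\left(A,C \right)} = 10$ ($h{\left(A,C \right)} = A 0 A C + 10 = 0 A C + 10 = 0 C + 10 = 0 + 10 = 10$)
$K{\left(G \right)} = \frac{G \left(-2 + G\right)}{4}$ ($K{\left(G \right)} = - \frac{\left(-1\right) \left(-2 + G\right) G}{4} = - \frac{\left(-1\right) G \left(-2 + G\right)}{4} = \frac{G \left(-2 + G\right)}{4}$)
$K{\left(9 \right)} \left(-19\right) \left(- h{\left(3,8 \right)}\right) = \frac{1}{4} \cdot 9 \left(-2 + 9\right) \left(-19\right) \left(\left(-1\right) 10\right) = \frac{1}{4} \cdot 9 \cdot 7 \left(-19\right) \left(-10\right) = \frac{63}{4} \left(-19\right) \left(-10\right) = \left(- \frac{1197}{4}\right) \left(-10\right) = \frac{5985}{2}$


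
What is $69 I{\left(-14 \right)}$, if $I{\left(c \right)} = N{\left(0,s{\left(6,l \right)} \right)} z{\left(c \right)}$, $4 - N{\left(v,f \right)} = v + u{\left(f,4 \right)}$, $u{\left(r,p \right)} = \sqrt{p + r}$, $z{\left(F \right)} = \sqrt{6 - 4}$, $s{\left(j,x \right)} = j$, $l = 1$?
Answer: $69 \sqrt{2} \left(4 - \sqrt{10}\right) \approx 81.746$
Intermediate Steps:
$z{\left(F \right)} = \sqrt{2}$
$N{\left(v,f \right)} = 4 - v - \sqrt{4 + f}$ ($N{\left(v,f \right)} = 4 - \left(v + \sqrt{4 + f}\right) = 4 - v - \sqrt{4 + f}$)
$I{\left(c \right)} = \sqrt{2} \left(4 - \sqrt{10}\right)$ ($I{\left(c \right)} = \left(4 - 0 - \sqrt{4 + 6}\right) \sqrt{2} = \left(4 + 0 - \sqrt{10}\right) \sqrt{2} = \left(4 - \sqrt{10}\right) \sqrt{2} = \sqrt{2} \left(4 - \sqrt{10}\right)$)
$69 I{\left(-14 \right)} = 69 \sqrt{2} \left(4 - \sqrt{10}\right)$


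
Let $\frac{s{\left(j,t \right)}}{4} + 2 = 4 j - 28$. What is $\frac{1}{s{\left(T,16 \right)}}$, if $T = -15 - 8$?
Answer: $- \frac{1}{488} \approx -0.0020492$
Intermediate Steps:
$T = -23$ ($T = -15 - 8 = -23$)
$s{\left(j,t \right)} = -120 + 16 j$ ($s{\left(j,t \right)} = -8 + 4 \left(4 j - 28\right) = -8 + 4 \left(-28 + 4 j\right) = -8 + \left(-112 + 16 j\right) = -120 + 16 j$)
$\frac{1}{s{\left(T,16 \right)}} = \frac{1}{-120 + 16 \left(-23\right)} = \frac{1}{-120 - 368} = \frac{1}{-488} = - \frac{1}{488}$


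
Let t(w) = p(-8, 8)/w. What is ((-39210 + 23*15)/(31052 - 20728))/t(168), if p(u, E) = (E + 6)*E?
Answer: -116595/20648 ≈ -5.6468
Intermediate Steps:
p(u, E) = E*(6 + E) (p(u, E) = (6 + E)*E = E*(6 + E))
t(w) = 112/w (t(w) = (8*(6 + 8))/w = (8*14)/w = 112/w)
((-39210 + 23*15)/(31052 - 20728))/t(168) = ((-39210 + 23*15)/(31052 - 20728))/((112/168)) = ((-39210 + 345)/10324)/((112*(1/168))) = (-38865*1/10324)/(⅔) = -38865/10324*3/2 = -116595/20648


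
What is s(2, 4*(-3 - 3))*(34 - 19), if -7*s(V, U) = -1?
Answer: 15/7 ≈ 2.1429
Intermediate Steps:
s(V, U) = ⅐ (s(V, U) = -⅐*(-1) = ⅐)
s(2, 4*(-3 - 3))*(34 - 19) = (34 - 19)/7 = (⅐)*15 = 15/7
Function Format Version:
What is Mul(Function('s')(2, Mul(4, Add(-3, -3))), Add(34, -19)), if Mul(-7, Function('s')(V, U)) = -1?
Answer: Rational(15, 7) ≈ 2.1429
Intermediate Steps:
Function('s')(V, U) = Rational(1, 7) (Function('s')(V, U) = Mul(Rational(-1, 7), -1) = Rational(1, 7))
Mul(Function('s')(2, Mul(4, Add(-3, -3))), Add(34, -19)) = Mul(Rational(1, 7), Add(34, -19)) = Mul(Rational(1, 7), 15) = Rational(15, 7)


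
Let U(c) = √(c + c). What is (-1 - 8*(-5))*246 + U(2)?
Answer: 9596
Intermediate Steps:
U(c) = √2*√c (U(c) = √(2*c) = √2*√c)
(-1 - 8*(-5))*246 + U(2) = (-1 - 8*(-5))*246 + √2*√2 = (-1 + 40)*246 + 2 = 39*246 + 2 = 9594 + 2 = 9596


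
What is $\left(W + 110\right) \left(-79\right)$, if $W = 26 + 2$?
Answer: $-10902$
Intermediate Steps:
$W = 28$
$\left(W + 110\right) \left(-79\right) = \left(28 + 110\right) \left(-79\right) = 138 \left(-79\right) = -10902$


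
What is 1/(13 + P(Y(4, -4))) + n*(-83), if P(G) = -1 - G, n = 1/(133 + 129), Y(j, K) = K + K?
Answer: -699/2620 ≈ -0.26679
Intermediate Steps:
Y(j, K) = 2*K
n = 1/262 ≈ 0.0038168
1/(13 + P(Y(4, -4))) + n*(-83) = 1/(13 + (-1 - 2*(-4))) + (1/262)*(-83) = 1/(13 + (-1 - 1*(-8))) - 83/262 = 1/(13 + (-1 + 8)) - 83/262 = 1/(13 + 7) - 83/262 = 1/20 - 83/262 = -699/2620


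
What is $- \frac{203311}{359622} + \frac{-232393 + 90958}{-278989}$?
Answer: $- \frac{5858395009}{100330582158} \approx -0.058391$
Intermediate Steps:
$- \frac{203311}{359622} + \frac{-232393 + 90958}{-278989} = \left(-203311\right) \frac{1}{359622} - - \frac{141435}{278989} = - \frac{203311}{359622} + \frac{141435}{278989} = - \frac{5858395009}{100330582158}$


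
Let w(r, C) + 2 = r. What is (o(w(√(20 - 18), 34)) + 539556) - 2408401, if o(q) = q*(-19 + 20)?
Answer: -1868847 + √2 ≈ -1.8688e+6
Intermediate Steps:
w(r, C) = -2 + r
o(q) = q (o(q) = q*1 = q)
(o(w(√(20 - 18), 34)) + 539556) - 2408401 = ((-2 + √(20 - 18)) + 539556) - 2408401 = ((-2 + √2) + 539556) - 2408401 = (539554 + √2) - 2408401 = -1868847 + √2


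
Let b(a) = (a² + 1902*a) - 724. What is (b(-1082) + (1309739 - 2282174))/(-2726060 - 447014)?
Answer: 1860399/3173074 ≈ 0.58631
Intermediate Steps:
b(a) = -724 + a² + 1902*a
(b(-1082) + (1309739 - 2282174))/(-2726060 - 447014) = ((-724 + (-1082)² + 1902*(-1082)) + (1309739 - 2282174))/(-2726060 - 447014) = ((-724 + 1170724 - 2057964) - 972435)/(-3173074) = (-887964 - 972435)*(-1/3173074) = -1860399*(-1/3173074) = 1860399/3173074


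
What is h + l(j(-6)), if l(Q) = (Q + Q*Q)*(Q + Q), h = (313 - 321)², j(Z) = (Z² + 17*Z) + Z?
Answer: -736064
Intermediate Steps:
j(Z) = Z² + 18*Z
h = 64 (h = (-8)² = 64)
l(Q) = 2*Q*(Q + Q²) (l(Q) = (Q + Q²)*(2*Q) = 2*Q*(Q + Q²))
h + l(j(-6)) = 64 + 2*(-6*(18 - 6))²*(1 - 6*(18 - 6)) = 64 + 2*(-6*12)²*(1 - 6*12) = 64 + 2*(-72)²*(1 - 72) = 64 + 2*5184*(-71) = 64 - 736128 = -736064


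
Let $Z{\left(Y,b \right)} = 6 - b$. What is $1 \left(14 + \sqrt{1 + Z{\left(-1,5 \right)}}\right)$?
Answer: $14 + \sqrt{2} \approx 15.414$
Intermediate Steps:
$1 \left(14 + \sqrt{1 + Z{\left(-1,5 \right)}}\right) = 1 \left(14 + \sqrt{1 + \left(6 - 5\right)}\right) = 1 \left(14 + \sqrt{1 + 1}\right) = 1 \left(14 + \sqrt{2}\right) = 14 + \sqrt{2}$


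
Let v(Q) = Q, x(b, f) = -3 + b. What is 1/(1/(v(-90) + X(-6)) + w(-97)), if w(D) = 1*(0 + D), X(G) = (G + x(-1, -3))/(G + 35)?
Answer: -2620/254169 ≈ -0.010308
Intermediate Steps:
X(G) = (-4 + G)/(35 + G) (X(G) = (G + (-3 - 1))/(G + 35) = (G - 4)/(35 + G) = (-4 + G)/(35 + G))
w(D) = D (w(D) = 1*D = D)
1/(1/(v(-90) + X(-6)) + w(-97)) = 1/(1/(-90 + (-4 - 6)/(35 - 6)) - 97) = 1/(1/(-90 - 10/29) - 97) = 1/(1/(-2620/29) - 97) = 1/(-29/2620 - 97) = 1/(-254169/2620) = -2620/254169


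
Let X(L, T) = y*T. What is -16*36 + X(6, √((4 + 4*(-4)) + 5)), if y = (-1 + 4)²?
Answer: -576 + 9*I*√7 ≈ -576.0 + 23.812*I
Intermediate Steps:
y = 9 (y = 3² = 9)
X(L, T) = 9*T
-16*36 + X(6, √((4 + 4*(-4)) + 5)) = -16*36 + 9*√((4 + 4*(-4)) + 5) = -576 + 9*√((4 - 16) + 5) = -576 + 9*√(-12 + 5) = -576 + 9*√(-7) = -576 + 9*(I*√7) = -576 + 9*I*√7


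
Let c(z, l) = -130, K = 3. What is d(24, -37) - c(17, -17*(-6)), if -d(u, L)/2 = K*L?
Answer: 352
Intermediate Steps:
d(u, L) = -6*L
d(24, -37) - c(17, -17*(-6)) = -6*(-37) - 1*(-130) = 222 + 130 = 352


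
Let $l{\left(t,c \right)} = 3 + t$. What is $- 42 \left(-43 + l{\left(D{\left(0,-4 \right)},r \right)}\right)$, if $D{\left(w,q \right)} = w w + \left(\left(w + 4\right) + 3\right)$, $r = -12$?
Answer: $1386$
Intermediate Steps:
$D{\left(w,q \right)} = 7 + w + w^{2}$ ($D{\left(w,q \right)} = w^{2} + \left(\left(4 + w\right) + 3\right) = w^{2} + \left(7 + w\right) = 7 + w + w^{2}$)
$- 42 \left(-43 + l{\left(D{\left(0,-4 \right)},r \right)}\right) = - 42 \left(-43 + \left(3 + \left(7 + 0 + 0^{2}\right)\right)\right) = - 42 \left(-43 + \left(3 + \left(7 + 0 + 0\right)\right)\right) = - 42 \left(-43 + \left(3 + 7\right)\right) = - 42 \left(-43 + 10\right) = \left(-42\right) \left(-33\right) = 1386$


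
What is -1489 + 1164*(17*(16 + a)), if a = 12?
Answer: 552575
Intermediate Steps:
-1489 + 1164*(17*(16 + a)) = -1489 + 1164*(17*(16 + 12)) = -1489 + 1164*(17*28) = -1489 + 1164*476 = -1489 + 554064 = 552575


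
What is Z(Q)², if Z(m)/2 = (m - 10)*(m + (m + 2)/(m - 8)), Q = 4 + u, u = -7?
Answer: 692224/121 ≈ 5720.9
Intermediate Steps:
Q = -3 (Q = 4 - 7 = -3)
Z(m) = 2*(-10 + m)*(m + (2 + m)/(-8 + m)) (Z(m) = 2*((m - 10)*(m + (m + 2)/(m - 8))) = 2*((-10 + m)*(m + (2 + m)/(-8 + m))) = 2*(-10 + m)*(m + (2 + m)/(-8 + m)))
Z(Q)² = (2*(-20 + (-3)³ - 17*(-3)² + 72*(-3))/(-8 - 3))² = (2*(-20 - 27 - 17*9 - 216)/(-11))² = (2*(-1/11)*(-20 - 27 - 153 - 216))² = (2*(-1/11)*(-416))² = (832/11)² = 692224/121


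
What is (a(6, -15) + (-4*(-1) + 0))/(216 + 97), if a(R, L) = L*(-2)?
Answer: 34/313 ≈ 0.10863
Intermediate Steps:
a(R, L) = -2*L
(a(6, -15) + (-4*(-1) + 0))/(216 + 97) = (-2*(-15) + (-4*(-1) + 0))/(216 + 97) = (30 + (4 + 0))/313 = (30 + 4)*(1/313) = 34*(1/313) = 34/313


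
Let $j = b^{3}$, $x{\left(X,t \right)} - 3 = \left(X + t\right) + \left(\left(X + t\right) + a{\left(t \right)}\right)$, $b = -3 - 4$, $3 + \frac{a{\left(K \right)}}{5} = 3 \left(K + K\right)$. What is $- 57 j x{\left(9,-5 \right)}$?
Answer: $-3010854$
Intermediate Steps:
$a{\left(K \right)} = -15 + 30 K$ ($a{\left(K \right)} = -15 + 5 \cdot 3 \left(K + K\right) = -15 + 5 \cdot 3 \cdot 2 K = -15 + 5 \cdot 6 K = -15 + 30 K$)
$b = -7$
$x{\left(X,t \right)} = -12 + 2 X + 32 t$ ($x{\left(X,t \right)} = 3 + \left(\left(X + t\right) + \left(\left(X + t\right) + \left(-15 + 30 t\right)\right)\right) = 3 + \left(\left(X + t\right) + \left(-15 + X + 31 t\right)\right) = 3 + \left(-15 + 2 X + 32 t\right) = -12 + 2 X + 32 t$)
$j = -343$ ($j = \left(-7\right)^{3} = -343$)
$- 57 j x{\left(9,-5 \right)} = \left(-57\right) \left(-343\right) \left(-12 + 2 \cdot 9 + 32 \left(-5\right)\right) = 19551 \left(-12 + 18 - 160\right) = 19551 \left(-154\right) = -3010854$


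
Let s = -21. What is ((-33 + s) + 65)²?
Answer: 121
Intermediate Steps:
((-33 + s) + 65)² = ((-33 - 21) + 65)² = (-54 + 65)² = 11² = 121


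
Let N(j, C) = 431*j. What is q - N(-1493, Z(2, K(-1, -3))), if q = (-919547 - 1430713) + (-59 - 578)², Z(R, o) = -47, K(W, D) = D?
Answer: -1301008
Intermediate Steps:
q = -1944491 (q = -2350260 + (-637)² = -2350260 + 405769 = -1944491)
q - N(-1493, Z(2, K(-1, -3))) = -1944491 - 431*(-1493) = -1944491 - 1*(-643483) = -1944491 + 643483 = -1301008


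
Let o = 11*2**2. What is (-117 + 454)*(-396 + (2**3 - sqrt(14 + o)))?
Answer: -130756 - 337*sqrt(58) ≈ -1.3332e+5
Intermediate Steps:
o = 44 (o = 11*4 = 44)
(-117 + 454)*(-396 + (2**3 - sqrt(14 + o))) = (-117 + 454)*(-396 + (2**3 - sqrt(14 + 44))) = 337*(-396 + (8 - sqrt(58))) = 337*(-388 - sqrt(58)) = -130756 - 337*sqrt(58)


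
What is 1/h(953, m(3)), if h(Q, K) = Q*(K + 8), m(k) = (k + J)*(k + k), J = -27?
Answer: -1/129608 ≈ -7.7156e-6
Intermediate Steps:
m(k) = 2*k*(-27 + k) (m(k) = (k - 27)*(k + k) = (-27 + k)*(2*k) = 2*k*(-27 + k))
h(Q, K) = Q*(8 + K)
1/h(953, m(3)) = 1/(953*(8 + 2*3*(-27 + 3))) = 1/(953*(8 + 2*3*(-24))) = 1/(953*(8 - 144)) = 1/(953*(-136)) = 1/(-129608) = -1/129608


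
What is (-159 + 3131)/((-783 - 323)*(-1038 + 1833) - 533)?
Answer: -2972/879803 ≈ -0.0033780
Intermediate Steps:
(-159 + 3131)/((-783 - 323)*(-1038 + 1833) - 533) = 2972/(-1106*795 - 533) = 2972/(-879270 - 533) = 2972/(-879803) = 2972*(-1/879803) = -2972/879803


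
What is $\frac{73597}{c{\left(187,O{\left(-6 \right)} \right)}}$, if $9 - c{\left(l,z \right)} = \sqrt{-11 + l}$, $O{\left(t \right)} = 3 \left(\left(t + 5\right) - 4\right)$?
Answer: $- \frac{662373}{95} - \frac{294388 \sqrt{11}}{95} \approx -17250.0$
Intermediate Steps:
$O{\left(t \right)} = 3 + 3 t$ ($O{\left(t \right)} = 3 \left(\left(5 + t\right) - 4\right) = 3 \left(1 + t\right) = 3 + 3 t$)
$c{\left(l,z \right)} = 9 - \sqrt{-11 + l}$
$\frac{73597}{c{\left(187,O{\left(-6 \right)} \right)}} = \frac{73597}{9 - \sqrt{-11 + 187}} = \frac{73597}{9 - \sqrt{176}} = \frac{73597}{9 - 4 \sqrt{11}}$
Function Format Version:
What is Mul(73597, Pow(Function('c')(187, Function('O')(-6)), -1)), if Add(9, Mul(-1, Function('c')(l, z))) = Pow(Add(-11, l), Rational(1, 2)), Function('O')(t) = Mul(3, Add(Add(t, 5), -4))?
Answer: Add(Rational(-662373, 95), Mul(Rational(-294388, 95), Pow(11, Rational(1, 2)))) ≈ -17250.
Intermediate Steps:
Function('O')(t) = Add(3, Mul(3, t)) (Function('O')(t) = Mul(3, Add(Add(5, t), -4)) = Mul(3, Add(1, t)) = Add(3, Mul(3, t)))
Function('c')(l, z) = Add(9, Mul(-1, Pow(Add(-11, l), Rational(1, 2))))
Mul(73597, Pow(Function('c')(187, Function('O')(-6)), -1)) = Mul(73597, Pow(Add(9, Mul(-1, Pow(Add(-11, 187), Rational(1, 2)))), -1)) = Mul(73597, Pow(Add(9, Mul(-1, Pow(176, Rational(1, 2)))), -1)) = Mul(73597, Pow(Add(9, Mul(-1, Mul(4, Pow(11, Rational(1, 2))))), -1)) = Mul(73597, Pow(Add(9, Mul(-4, Pow(11, Rational(1, 2)))), -1))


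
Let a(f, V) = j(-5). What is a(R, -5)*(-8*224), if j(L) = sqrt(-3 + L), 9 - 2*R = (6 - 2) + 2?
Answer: -3584*I*sqrt(2) ≈ -5068.5*I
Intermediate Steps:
R = 3/2 (R = 9/2 - ((6 - 2) + 2)/2 = 9/2 - (4 + 2)/2 = 9/2 - 1/2*6 = 9/2 - 3 = 3/2 ≈ 1.5000)
a(f, V) = 2*I*sqrt(2) (a(f, V) = sqrt(-3 - 5) = sqrt(-8) = 2*I*sqrt(2))
a(R, -5)*(-8*224) = (2*I*sqrt(2))*(-8*224) = (2*I*sqrt(2))*(-1792) = -3584*I*sqrt(2)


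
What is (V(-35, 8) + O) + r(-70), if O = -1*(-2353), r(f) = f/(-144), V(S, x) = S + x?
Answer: 167507/72 ≈ 2326.5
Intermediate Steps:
r(f) = -f/144 (r(f) = f*(-1/144) = -f/144)
O = 2353
(V(-35, 8) + O) + r(-70) = ((-35 + 8) + 2353) - 1/144*(-70) = (-27 + 2353) + 35/72 = 2326 + 35/72 = 167507/72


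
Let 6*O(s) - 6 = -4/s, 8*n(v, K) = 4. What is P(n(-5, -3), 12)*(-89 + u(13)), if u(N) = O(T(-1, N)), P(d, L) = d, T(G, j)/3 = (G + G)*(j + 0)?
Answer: -10295/234 ≈ -43.996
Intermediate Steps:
n(v, K) = ½ (n(v, K) = (⅛)*4 = ½)
T(G, j) = 6*G*j (T(G, j) = 3*((G + G)*(j + 0)) = 3*((2*G)*j) = 3*(2*G*j) = 6*G*j)
O(s) = 1 - 2/(3*s) (O(s) = 1 + (-4/s)/6 = 1 - 2/(3*s))
u(N) = -(-⅔ - 6*N)/(6*N) (u(N) = (-⅔ + 6*(-1)*N)/((6*(-1)*N)) = (-⅔ - 6*N)/((-6*N)) = (-1/(6*N))*(-⅔ - 6*N) = -(-⅔ - 6*N)/(6*N))
P(n(-5, -3), 12)*(-89 + u(13)) = (-89 + (⅑ + 13)/13)/2 = (-89 + (1/13)*(118/9))/2 = (-89 + 118/117)/2 = (½)*(-10295/117) = -10295/234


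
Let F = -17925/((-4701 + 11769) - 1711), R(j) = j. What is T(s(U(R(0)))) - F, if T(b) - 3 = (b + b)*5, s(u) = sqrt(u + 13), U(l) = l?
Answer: 33996/5357 + 10*sqrt(13) ≈ 42.402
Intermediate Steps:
s(u) = sqrt(13 + u)
F = -17925/5357 (F = -17925/(7068 - 1711) = -17925/5357 ≈ -3.3461)
T(b) = 3 + 10*b (T(b) = 3 + (b + b)*5 = 3 + (2*b)*5 = 3 + 10*b)
T(s(U(R(0)))) - F = (3 + 10*sqrt(13 + 0)) - 1*(-17925/5357) = (3 + 10*sqrt(13)) + 17925/5357 = 33996/5357 + 10*sqrt(13)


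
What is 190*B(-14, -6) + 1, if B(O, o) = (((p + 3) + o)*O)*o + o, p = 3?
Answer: -1139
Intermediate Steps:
B(O, o) = o + O*o*(6 + o) (B(O, o) = (((3 + 3) + o)*O)*o + o = ((6 + o)*O)*o + o = (O*(6 + o))*o + o = O*o*(6 + o) + o = o + O*o*(6 + o))
190*B(-14, -6) + 1 = 190*(-6*(1 + 6*(-14) - 14*(-6))) + 1 = 190*(-6*(1 - 84 + 84)) + 1 = 190*(-6*1) + 1 = 190*(-6) + 1 = -1140 + 1 = -1139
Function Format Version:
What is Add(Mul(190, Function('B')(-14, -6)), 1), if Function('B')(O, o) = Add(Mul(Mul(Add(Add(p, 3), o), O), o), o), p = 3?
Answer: -1139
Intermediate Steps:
Function('B')(O, o) = Add(o, Mul(O, o, Add(6, o))) (Function('B')(O, o) = Add(Mul(Mul(Add(Add(3, 3), o), O), o), o) = Add(Mul(Mul(Add(6, o), O), o), o) = Add(Mul(Mul(O, Add(6, o)), o), o) = Add(Mul(O, o, Add(6, o)), o) = Add(o, Mul(O, o, Add(6, o))))
Add(Mul(190, Function('B')(-14, -6)), 1) = Add(Mul(190, Mul(-6, Add(1, Mul(6, -14), Mul(-14, -6)))), 1) = Add(Mul(190, Mul(-6, Add(1, -84, 84))), 1) = Add(Mul(190, Mul(-6, 1)), 1) = Add(Mul(190, -6), 1) = Add(-1140, 1) = -1139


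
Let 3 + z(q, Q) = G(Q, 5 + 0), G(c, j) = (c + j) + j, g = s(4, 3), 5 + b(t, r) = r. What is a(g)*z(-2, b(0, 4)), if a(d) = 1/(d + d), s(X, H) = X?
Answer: ¾ ≈ 0.75000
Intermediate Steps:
b(t, r) = -5 + r
g = 4
G(c, j) = c + 2*j
z(q, Q) = 7 + Q (z(q, Q) = -3 + (Q + 2*(5 + 0)) = -3 + (Q + 2*5) = -3 + (Q + 10) = -3 + (10 + Q) = 7 + Q)
a(d) = 1/(2*d)
a(g)*z(-2, b(0, 4)) = ((½)/4)*(7 + (-5 + 4)) = ((½)*(¼))*(7 - 1) = (⅛)*6 = ¾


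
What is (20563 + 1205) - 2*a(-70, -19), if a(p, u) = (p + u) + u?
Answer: 21984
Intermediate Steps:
a(p, u) = p + 2*u
(20563 + 1205) - 2*a(-70, -19) = (20563 + 1205) - 2*(-70 + 2*(-19)) = 21768 - 2*(-70 - 38) = 21768 - 2*(-108) = 21768 + 216 = 21984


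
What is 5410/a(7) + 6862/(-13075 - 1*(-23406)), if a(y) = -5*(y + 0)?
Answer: -11130108/72317 ≈ -153.91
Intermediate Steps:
a(y) = -5*y
5410/a(7) + 6862/(-13075 - 1*(-23406)) = 5410/((-5*7)) + 6862/(-13075 - 1*(-23406)) = 5410/(-35) + 6862/(-13075 + 23406) = 5410*(-1/35) + 6862/10331 = -1082/7 + 6862*(1/10331) = -1082/7 + 6862/10331 = -11130108/72317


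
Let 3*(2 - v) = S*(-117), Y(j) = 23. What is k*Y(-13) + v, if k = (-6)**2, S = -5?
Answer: 635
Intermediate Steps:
k = 36
v = -193 (v = 2 - (-5)*(-117)/3 = 2 - 1/3*585 = 2 - 195 = -193)
k*Y(-13) + v = 36*23 - 193 = 828 - 193 = 635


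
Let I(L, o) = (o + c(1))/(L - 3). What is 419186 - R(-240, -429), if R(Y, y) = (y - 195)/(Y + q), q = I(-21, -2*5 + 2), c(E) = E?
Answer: 2411562082/5753 ≈ 4.1918e+5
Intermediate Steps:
I(L, o) = (1 + o)/(-3 + L) (I(L, o) = (o + 1)/(L - 3) = (1 + o)/(-3 + L))
q = 7/24 (q = (1 + (-2*5 + 2))/(-3 - 21) = (1 + (-10 + 2))/(-24) = -(1 - 8)/24 = -1/24*(-7) = 7/24 ≈ 0.29167)
R(Y, y) = (-195 + y)/(7/24 + Y) (R(Y, y) = (y - 195)/(Y + 7/24) = (-195 + y)/(7/24 + Y))
419186 - R(-240, -429) = 419186 - 24*(-195 - 429)/(7 + 24*(-240)) = 419186 - 24*(-624)/(7 - 5760) = 419186 - 24*(-624)/(-5753) = 419186 - 24*(-1)*(-624)/5753 = 419186 - 1*14976/5753 = 419186 - 14976/5753 = 2411562082/5753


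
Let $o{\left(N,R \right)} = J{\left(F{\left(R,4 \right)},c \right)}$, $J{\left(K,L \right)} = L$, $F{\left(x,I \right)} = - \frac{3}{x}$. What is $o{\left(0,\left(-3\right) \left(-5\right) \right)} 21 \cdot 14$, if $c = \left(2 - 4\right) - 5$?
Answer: $-2058$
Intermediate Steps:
$c = -7$ ($c = -2 - 5 = -7$)
$o{\left(N,R \right)} = -7$
$o{\left(0,\left(-3\right) \left(-5\right) \right)} 21 \cdot 14 = \left(-7\right) 21 \cdot 14 = \left(-147\right) 14 = -2058$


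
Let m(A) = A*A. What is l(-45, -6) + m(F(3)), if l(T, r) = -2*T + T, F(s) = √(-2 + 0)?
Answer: 43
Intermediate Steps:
F(s) = I*√2 (F(s) = √(-2) = I*√2)
l(T, r) = -T
m(A) = A²
l(-45, -6) + m(F(3)) = -1*(-45) + (I*√2)² = 45 - 2 = 43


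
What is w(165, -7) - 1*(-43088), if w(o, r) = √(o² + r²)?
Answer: 43088 + √27274 ≈ 43253.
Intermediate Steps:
w(165, -7) - 1*(-43088) = √(165² + (-7)²) - 1*(-43088) = √(27225 + 49) + 43088 = √27274 + 43088 = 43088 + √27274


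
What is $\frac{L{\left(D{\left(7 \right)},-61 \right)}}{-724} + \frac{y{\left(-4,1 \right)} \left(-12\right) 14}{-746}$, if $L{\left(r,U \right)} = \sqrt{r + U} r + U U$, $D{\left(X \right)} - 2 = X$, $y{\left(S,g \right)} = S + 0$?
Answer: $- \frac{1631197}{270052} - \frac{9 i \sqrt{13}}{362} \approx -6.0403 - 0.089641 i$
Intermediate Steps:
$y{\left(S,g \right)} = S$
$D{\left(X \right)} = 2 + X$
$L{\left(r,U \right)} = U^{2} + r \sqrt{U + r}$ ($L{\left(r,U \right)} = \sqrt{U + r} r + U^{2} = r \sqrt{U + r} + U^{2} = U^{2} + r \sqrt{U + r}$)
$\frac{L{\left(D{\left(7 \right)},-61 \right)}}{-724} + \frac{y{\left(-4,1 \right)} \left(-12\right) 14}{-746} = \frac{\left(-61\right)^{2} + \left(2 + 7\right) \sqrt{-61 + \left(2 + 7\right)}}{-724} + \frac{\left(-4\right) \left(-12\right) 14}{-746} = \left(3721 + 9 \sqrt{-61 + 9}\right) \left(- \frac{1}{724}\right) + 48 \cdot 14 \left(- \frac{1}{746}\right) = \left(3721 + 9 \sqrt{-52}\right) \left(- \frac{1}{724}\right) + 672 \left(- \frac{1}{746}\right) = \left(3721 + 9 \cdot 2 i \sqrt{13}\right) \left(- \frac{1}{724}\right) - \frac{336}{373} = \left(3721 + 18 i \sqrt{13}\right) \left(- \frac{1}{724}\right) - \frac{336}{373} = \left(- \frac{3721}{724} - \frac{9 i \sqrt{13}}{362}\right) - \frac{336}{373} = - \frac{1631197}{270052} - \frac{9 i \sqrt{13}}{362}$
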